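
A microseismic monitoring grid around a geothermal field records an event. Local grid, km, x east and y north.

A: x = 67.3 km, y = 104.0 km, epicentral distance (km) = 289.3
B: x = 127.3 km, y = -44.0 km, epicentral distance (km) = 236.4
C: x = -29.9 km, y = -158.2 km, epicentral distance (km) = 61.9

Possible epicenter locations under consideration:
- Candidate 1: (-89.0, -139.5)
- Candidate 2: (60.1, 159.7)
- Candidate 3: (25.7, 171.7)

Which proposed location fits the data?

For each candidate, compare |candidate − station| to the reported distance:
Candidate 1: residuals A 0.0, B 0.0, C 0.1 → max 0.1 km
Candidate 2: residuals A 233.1, B 21.9, C 268.5 → max 268.5 km
Candidate 3: residuals A 209.8, B 2.0, C 272.7 → max 272.7 km
Only Candidate 1 has all residuals ≈ 0.

Candidate 1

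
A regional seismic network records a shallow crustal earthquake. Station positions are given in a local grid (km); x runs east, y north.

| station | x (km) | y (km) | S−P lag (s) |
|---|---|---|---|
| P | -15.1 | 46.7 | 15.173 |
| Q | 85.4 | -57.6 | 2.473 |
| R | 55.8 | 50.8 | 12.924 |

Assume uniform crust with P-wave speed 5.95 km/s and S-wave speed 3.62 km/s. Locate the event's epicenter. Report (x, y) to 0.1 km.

x ≈ 65.2 km, y ≈ -68.3 km

Distance from S−P lag: d = Δt · v_P v_S / (v_P − v_S) = Δt · (5.95·3.62)/(5.95−3.62) ≈ 9.2442·Δt.
So d_P = 140.26, d_Q = 22.86, d_R = 119.47 km.
Circle about each station: (x + 15.1)² + (y − 46.7)² = 140.26²; (x − 85.4)² + (y + 57.6)² = 22.86²; (x − 55.8)² + (y − 50.8)² = 119.47².
Subtracting the P equation from the Q and R equations removes the quadratic terms:
201.0 x − 208.6 y = 27352.31
141.8 x + 8.2 y = 8685.17
Solving the 2×2 system: x ≈ 65.2, y ≈ -68.3 km.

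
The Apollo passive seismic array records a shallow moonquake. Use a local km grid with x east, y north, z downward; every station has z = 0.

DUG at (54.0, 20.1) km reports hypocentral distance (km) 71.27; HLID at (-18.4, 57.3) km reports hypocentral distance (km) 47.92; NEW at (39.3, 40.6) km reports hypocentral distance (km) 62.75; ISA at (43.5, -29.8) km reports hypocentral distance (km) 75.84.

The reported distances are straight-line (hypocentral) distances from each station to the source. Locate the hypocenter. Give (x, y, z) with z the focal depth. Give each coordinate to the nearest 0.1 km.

Each station gives a sphere (x−x_i)² + (y−y_i)² + z² = d_i² (stations at z=0).
Subtracting the DUG sphere from HLID and NEW: z² cancels, leaving linear equations in x and y:
-144.8 x + 74.4 y = 3084.93
-29.4 x + 41.0 y = 1014.69
Solving: x ≈ -13.599, y ≈ 14.997 km (keep extra digits for the depth step; rounded: -13.6, 15.0).
Then from the DUG sphere: z² = 71.27² − (x − 54.0)² − (y − 20.1)² with x = -13.599, y = 14.997, so z ≈ 21.994 ≈ 22.0 km.
Check against ISA (with the unrounded solution): distance 75.83 ≈ 75.84 km. ✓

x ≈ -13.6 km, y ≈ 15.0 km, depth ≈ 22.0 km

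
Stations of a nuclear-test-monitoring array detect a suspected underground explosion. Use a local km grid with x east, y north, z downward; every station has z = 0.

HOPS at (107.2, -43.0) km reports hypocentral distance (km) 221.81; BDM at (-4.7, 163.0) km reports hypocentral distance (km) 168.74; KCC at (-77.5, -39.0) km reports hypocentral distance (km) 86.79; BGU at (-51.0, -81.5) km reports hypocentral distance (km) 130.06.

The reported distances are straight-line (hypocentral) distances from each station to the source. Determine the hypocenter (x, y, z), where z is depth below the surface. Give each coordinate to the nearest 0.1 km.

Each station gives a sphere (x−x_i)² + (y−y_i)² + z² = d_i² (stations at z=0).
Subtracting the HOPS sphere from BDM and KCC: z² cancels, leaving linear equations in x and y:
-223.8 x + 412.0 y = 33976.74
-369.4 x + 8.0 y = 35853.58
Solving: x ≈ -96.407, y ≈ 30.099 km (keep extra digits for the depth step; rounded: -96.4, 30.1).
Then from the HOPS sphere: z² = 221.81² − (x − 107.2)² − (y + 43.0)² with x = -96.407, y = 30.099, so z ≈ 48.994 ≈ 49.0 km.
Check against BGU (with the unrounded solution): distance 130.06 ≈ 130.06 km. ✓

x ≈ -96.4 km, y ≈ 30.1 km, depth ≈ 49.0 km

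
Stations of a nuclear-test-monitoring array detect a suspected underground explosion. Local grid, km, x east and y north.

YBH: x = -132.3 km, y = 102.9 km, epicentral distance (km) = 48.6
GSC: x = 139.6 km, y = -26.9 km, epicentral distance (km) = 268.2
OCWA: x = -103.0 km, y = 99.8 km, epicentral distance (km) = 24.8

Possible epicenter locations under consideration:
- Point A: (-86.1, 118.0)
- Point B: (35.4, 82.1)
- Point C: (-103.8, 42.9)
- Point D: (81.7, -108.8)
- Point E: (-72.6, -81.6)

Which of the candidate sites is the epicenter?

Point A

For each candidate, compare |candidate − station| to the reported distance:
Point A: residuals YBH 0.0, GSC 0.0, OCWA 0.0 → max 0.0 km
Point B: residuals YBH 120.4, GSC 117.4, OCWA 114.7 → max 120.4 km
Point C: residuals YBH 17.8, GSC 15.0, OCWA 32.1 → max 32.1 km
Point D: residuals YBH 252.4, GSC 167.9, OCWA 253.8 → max 253.8 km
Point E: residuals YBH 145.3, GSC 49.1, OCWA 159.1 → max 159.1 km
Only Point A has all residuals ≈ 0.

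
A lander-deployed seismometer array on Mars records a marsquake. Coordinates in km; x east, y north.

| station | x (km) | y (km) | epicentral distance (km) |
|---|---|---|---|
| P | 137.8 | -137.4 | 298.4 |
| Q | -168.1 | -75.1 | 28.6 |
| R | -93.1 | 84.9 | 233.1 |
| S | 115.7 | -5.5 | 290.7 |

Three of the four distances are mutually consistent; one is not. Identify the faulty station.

Solve using three stations at a time. Using P, Q, S (subtract circle equations pairwise → linear system) gives (x, y) ≈ (-158.5, -102.0).
Distances from that point to each station vs reported:
  P: calculated 298.4 vs reported 298.4 → residual 0.0 km
  Q: calculated 28.6 vs reported 28.6 → residual 0.0 km
  R: calculated 198.1 vs reported 233.1 → residual 35.0 km
  S: calculated 290.7 vs reported 290.7 → residual 0.0 km
P, Q, S are mutually consistent (residuals ≈ 0); R is off by 35.0 km.

R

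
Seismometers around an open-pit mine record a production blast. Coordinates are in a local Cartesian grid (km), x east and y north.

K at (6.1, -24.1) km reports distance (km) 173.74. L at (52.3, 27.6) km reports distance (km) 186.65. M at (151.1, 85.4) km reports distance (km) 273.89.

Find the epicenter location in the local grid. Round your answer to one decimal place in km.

-122.7 km east, 92.5 km north

Circle about each station: (x − 6.1)² + (y + 24.1)² = 173.74²; (x − 52.3)² + (y − 27.6)² = 186.65²; (x − 151.1)² + (y − 85.4)² = 273.89².
Subtracting the K equation from the L and M equations removes the quadratic terms:
92.4 x + 103.4 y = -1773.60
290.0 x + 219.0 y = -15323.79
Solving the 2×2 system: x ≈ -122.7, y ≈ 92.5 km.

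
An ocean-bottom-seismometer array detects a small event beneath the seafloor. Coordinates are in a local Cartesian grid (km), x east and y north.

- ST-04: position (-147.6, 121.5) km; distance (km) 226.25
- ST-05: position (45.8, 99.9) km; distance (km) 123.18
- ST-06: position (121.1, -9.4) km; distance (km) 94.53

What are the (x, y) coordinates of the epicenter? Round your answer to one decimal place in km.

x ≈ 27.4 km, y ≈ -21.9 km

Circle about each station: (x + 147.6)² + (y − 121.5)² = 226.25²; (x − 45.8)² + (y − 99.9)² = 123.18²; (x − 121.1)² + (y + 9.4)² = 94.53².
Subtracting the ST-04 equation from the ST-05 and ST-06 equations removes the quadratic terms:
386.8 x − 43.2 y = 11545.39
537.4 x − 261.8 y = 20458.70
Solving the 2×2 system: x ≈ 27.4, y ≈ -21.9 km.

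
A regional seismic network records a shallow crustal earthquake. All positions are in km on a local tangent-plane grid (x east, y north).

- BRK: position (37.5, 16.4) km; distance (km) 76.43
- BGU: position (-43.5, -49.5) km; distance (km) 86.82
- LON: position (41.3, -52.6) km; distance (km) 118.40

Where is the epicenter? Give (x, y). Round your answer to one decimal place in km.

-36.1 km east, 37.0 km north

Circle about each station: (x − 37.5)² + (y − 16.4)² = 76.43²; (x + 43.5)² + (y + 49.5)² = 86.82²; (x − 41.3)² + (y + 52.6)² = 118.40².
Subtracting pairs of circle equations eliminates x²+y² and gives linear equations (the radical axes):
-162.0 x − 131.8 y = 971.12
7.6 x − 138.0 y = -5379.78
Solving the 2×2 system: x ≈ -36.1, y ≈ 37.0 km.
Check against BRK (with the unrounded x, y): √((x − 37.5)²+(y − 16.4)²) = 76.42 ≈ 76.43 km. ✓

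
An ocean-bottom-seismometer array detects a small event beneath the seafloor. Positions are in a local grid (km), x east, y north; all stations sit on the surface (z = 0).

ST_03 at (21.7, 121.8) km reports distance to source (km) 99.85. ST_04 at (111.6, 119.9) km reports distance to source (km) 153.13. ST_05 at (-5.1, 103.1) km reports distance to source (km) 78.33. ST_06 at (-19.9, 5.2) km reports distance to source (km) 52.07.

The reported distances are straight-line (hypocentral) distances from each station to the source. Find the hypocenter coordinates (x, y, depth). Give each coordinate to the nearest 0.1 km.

Each station gives a sphere (x−x_i)² + (y−y_i)² + z² = d_i² (stations at z=0).
Subtracting the ST_03 sphere from ST_04 and ST_05: z² cancels, leaving linear equations in x and y:
179.8 x − 3.8 y = -1954.33
-53.6 x − 37.4 y = -816.08
Solving: x ≈ -10.102, y ≈ 36.298 km (keep extra digits for the depth step; rounded: -10.1, 36.3).
Then from the ST_03 sphere: z² = 99.85² − (x − 21.7)² − (y − 121.8)² with x = -10.102, y = 36.298, so z ≈ 40.596 ≈ 40.6 km.

x ≈ -10.1 km, y ≈ 36.3 km, depth ≈ 40.6 km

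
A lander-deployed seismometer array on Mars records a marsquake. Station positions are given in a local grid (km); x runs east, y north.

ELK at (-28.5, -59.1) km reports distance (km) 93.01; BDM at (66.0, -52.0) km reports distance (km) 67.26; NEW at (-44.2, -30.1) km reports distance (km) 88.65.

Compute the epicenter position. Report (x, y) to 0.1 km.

Circle about each station: (x + 28.5)² + (y + 59.1)² = 93.01²; (x − 66.0)² + (y + 52.0)² = 67.26²; (x + 44.2)² + (y + 30.1)² = 88.65².
Subtracting the ELK equation from the BDM and NEW equations removes the quadratic terms:
189.0 x + 14.2 y = 6881.89
-31.4 x + 58.0 y = -653.37
Solving the 2×2 system: x ≈ 35.8, y ≈ 8.1 km.

(35.8, 8.1)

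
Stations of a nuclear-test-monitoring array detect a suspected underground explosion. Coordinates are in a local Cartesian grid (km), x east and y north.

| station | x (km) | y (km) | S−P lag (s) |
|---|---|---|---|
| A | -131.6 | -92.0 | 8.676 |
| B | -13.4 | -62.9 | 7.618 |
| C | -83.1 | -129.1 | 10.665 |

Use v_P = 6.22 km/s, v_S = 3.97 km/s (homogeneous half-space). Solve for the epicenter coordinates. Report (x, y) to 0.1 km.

x ≈ -79.8 km, y ≈ -12.1 km

Distance from S−P lag: d = Δt · v_P v_S / (v_P − v_S) = Δt · (6.22·3.97)/(6.22−3.97) ≈ 10.9748·Δt.
So d_A = 95.22, d_B = 83.61, d_C = 117.05 km.
Circle about each station: (x + 131.6)² + (y + 92.0)² = 95.22²; (x + 13.4)² + (y + 62.9)² = 83.61²; (x + 83.1)² + (y + 129.1)² = 117.05².
Subtracting the A equation from the B and C equations removes the quadratic terms:
236.4 x + 58.2 y = -19570.37
97.0 x − 74.2 y = -6843.99
Solving the 2×2 system: x ≈ -79.8, y ≈ -12.1 km.
Check against A (with the unrounded x, y): √((x + 131.6)²+(y + 92.0)²) = 95.22 ≈ 95.22 km. ✓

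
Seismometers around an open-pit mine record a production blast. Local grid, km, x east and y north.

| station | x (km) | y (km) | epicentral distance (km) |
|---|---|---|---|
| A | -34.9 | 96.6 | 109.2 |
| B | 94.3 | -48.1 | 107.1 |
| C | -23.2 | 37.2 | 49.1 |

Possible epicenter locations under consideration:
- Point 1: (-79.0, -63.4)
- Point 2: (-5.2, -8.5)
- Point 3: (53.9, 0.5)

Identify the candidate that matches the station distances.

For each candidate, compare |candidate − station| to the reported distance:
Point 1: residuals A 56.8, B 66.9, C 65.9 → max 66.9 km
Point 2: residuals A 0.0, B 0.0, C 0.0 → max 0.0 km
Point 3: residuals A 21.6, B 43.9, C 36.3 → max 43.9 km
Only Point 2 has all residuals ≈ 0.

Point 2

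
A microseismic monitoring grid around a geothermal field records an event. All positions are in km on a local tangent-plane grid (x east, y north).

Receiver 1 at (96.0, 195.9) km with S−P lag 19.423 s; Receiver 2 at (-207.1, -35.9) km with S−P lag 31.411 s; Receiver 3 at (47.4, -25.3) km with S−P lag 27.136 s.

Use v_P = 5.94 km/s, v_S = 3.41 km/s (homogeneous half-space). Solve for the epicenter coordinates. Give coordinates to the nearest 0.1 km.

Distance from S−P lag: d = Δt · v_P v_S / (v_P − v_S) = Δt · (5.94·3.41)/(5.94−3.41) ≈ 8.0061·Δt.
So d_Receiver 1 = 155.50, d_Receiver 2 = 251.48, d_Receiver 3 = 217.25 km.
Circle about each station: (x − 96.0)² + (y − 195.9)² = 155.50²; (x + 207.1)² + (y + 35.9)² = 251.48²; (x − 47.4)² + (y + 25.3)² = 217.25².
Subtracting pairs of circle equations eliminates x²+y² and gives linear equations (the radical axes):
-606.2 x − 463.6 y = -42475.53
-97.2 x − 442.4 y = -67723.27
Solving the 2×2 system: x ≈ -56.5, y ≈ 165.5 km.

x ≈ -56.5 km, y ≈ 165.5 km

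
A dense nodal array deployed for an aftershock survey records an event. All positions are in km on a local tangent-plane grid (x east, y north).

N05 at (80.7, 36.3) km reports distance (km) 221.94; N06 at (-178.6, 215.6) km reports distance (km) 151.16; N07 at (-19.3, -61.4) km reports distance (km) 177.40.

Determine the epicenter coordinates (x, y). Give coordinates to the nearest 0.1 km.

(-138.7, 69.8)

Circle about each station: (x − 80.7)² + (y − 36.3)² = 221.94²; (x + 178.6)² + (y − 215.6)² = 151.16²; (x + 19.3)² + (y + 61.4)² = 177.40².
Subtracting pairs of circle equations eliminates x²+y² and gives linear equations (the radical axes):
-518.6 x + 358.6 y = 96959.16
-200.0 x − 195.4 y = 14098.87
Solving the 2×2 system: x ≈ -138.7, y ≈ 69.8 km.
Check against N05 (with the unrounded x, y): √((x − 80.7)²+(y − 36.3)²) = 221.94 ≈ 221.94 km. ✓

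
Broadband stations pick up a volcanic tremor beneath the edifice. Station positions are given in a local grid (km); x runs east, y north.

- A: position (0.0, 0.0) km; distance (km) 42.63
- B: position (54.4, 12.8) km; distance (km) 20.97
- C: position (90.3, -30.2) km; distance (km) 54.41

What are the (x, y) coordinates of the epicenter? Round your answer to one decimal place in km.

x ≈ 42.4 km, y ≈ -4.4 km

Circle about each station: x² + y² = 42.63²; (x − 54.4)² + (y − 12.8)² = 20.97²; (x − 90.3)² + (y + 30.2)² = 54.41².
Subtracting the A equation from the B and C equations removes the quadratic terms:
108.8 x + 25.6 y = 4500.78
180.6 x − 60.4 y = 7923.00
Solving the 2×2 system: x ≈ 42.4, y ≈ -4.4 km.
Check against A (with the unrounded x, y): √(x²+y²) = 42.63 ≈ 42.63 km. ✓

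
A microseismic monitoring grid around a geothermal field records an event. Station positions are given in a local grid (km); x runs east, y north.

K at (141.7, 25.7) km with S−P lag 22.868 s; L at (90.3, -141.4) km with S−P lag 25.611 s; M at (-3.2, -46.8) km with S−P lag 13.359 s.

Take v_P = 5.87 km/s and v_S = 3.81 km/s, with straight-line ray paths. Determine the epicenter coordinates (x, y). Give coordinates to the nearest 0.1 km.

Distance from S−P lag: d = Δt · v_P v_S / (v_P − v_S) = Δt · (5.87·3.81)/(5.87−3.81) ≈ 10.8567·Δt.
So d_K = 248.27, d_L = 278.05, d_M = 145.03 km.
Circle about each station: (x − 141.7)² + (y − 25.7)² = 248.27²; (x − 90.3)² + (y + 141.4)² = 278.05²; (x + 3.2)² + (y + 46.8)² = 145.03².
Subtracting the K equation from the L and M equations removes the quadratic terms:
-102.8 x − 334.2 y = -8265.14
-289.8 x − 145.0 y = 22065.39
Solving the 2×2 system: x ≈ -104.6, y ≈ 56.9 km.

x ≈ -104.6 km, y ≈ 56.9 km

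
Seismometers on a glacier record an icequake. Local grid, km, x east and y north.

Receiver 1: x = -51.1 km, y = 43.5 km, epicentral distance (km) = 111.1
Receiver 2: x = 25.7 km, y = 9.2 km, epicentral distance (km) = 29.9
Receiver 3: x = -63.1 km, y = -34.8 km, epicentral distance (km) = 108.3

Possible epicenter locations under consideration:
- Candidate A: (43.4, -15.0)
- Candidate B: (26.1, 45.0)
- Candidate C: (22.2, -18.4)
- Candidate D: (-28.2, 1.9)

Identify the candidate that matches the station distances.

Candidate A

For each candidate, compare |candidate − station| to the reported distance:
Candidate A: residuals Receiver 1 0.0, Receiver 2 0.1, Receiver 3 0.0 → max 0.1 km
Candidate B: residuals Receiver 1 33.9, Receiver 2 5.9, Receiver 3 11.4 → max 33.9 km
Candidate C: residuals Receiver 1 15.2, Receiver 2 2.1, Receiver 3 21.4 → max 21.4 km
Candidate D: residuals Receiver 1 63.6, Receiver 2 24.5, Receiver 3 57.7 → max 63.6 km
Only Candidate A has all residuals ≈ 0.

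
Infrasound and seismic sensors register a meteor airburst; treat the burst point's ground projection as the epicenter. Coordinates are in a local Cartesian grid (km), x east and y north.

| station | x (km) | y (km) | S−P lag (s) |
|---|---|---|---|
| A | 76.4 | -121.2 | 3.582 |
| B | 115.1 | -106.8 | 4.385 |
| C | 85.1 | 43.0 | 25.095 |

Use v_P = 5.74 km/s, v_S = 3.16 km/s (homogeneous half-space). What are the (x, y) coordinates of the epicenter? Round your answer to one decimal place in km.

Distance from S−P lag: d = Δt · v_P v_S / (v_P − v_S) = Δt · (5.74·3.16)/(5.74−3.16) ≈ 7.0304·Δt.
So d_A = 25.18, d_B = 30.83, d_C = 176.43 km.
Circle about each station: (x − 76.4)² + (y + 121.2)² = 25.18²; (x − 115.1)² + (y + 106.8)² = 30.83²; (x − 85.1)² + (y − 43.0)² = 176.43².
Subtracting the A equation from the B and C equations removes the quadratic terms:
77.4 x + 28.8 y = 3811.39
17.4 x + 328.4 y = -41928.90
Solving the 2×2 system: x ≈ 98.7, y ≈ -132.9 km.
Check against A (with the unrounded x, y): √((x − 76.4)²+(y + 121.2)²) = 25.18 ≈ 25.18 km. ✓

(98.7, -132.9)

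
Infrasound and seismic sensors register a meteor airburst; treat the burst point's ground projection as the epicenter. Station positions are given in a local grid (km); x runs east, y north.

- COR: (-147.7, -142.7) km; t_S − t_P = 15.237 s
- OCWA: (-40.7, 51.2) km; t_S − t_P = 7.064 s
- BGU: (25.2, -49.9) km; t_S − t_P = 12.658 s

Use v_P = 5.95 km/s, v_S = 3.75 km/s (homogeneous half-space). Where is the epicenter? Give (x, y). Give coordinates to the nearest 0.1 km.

(-92.4, 1.6)

Distance from S−P lag: d = Δt · v_P v_S / (v_P − v_S) = Δt · (5.95·3.75)/(5.95−3.75) ≈ 10.1420·Δt.
So d_COR = 154.53, d_OCWA = 71.64, d_BGU = 128.38 km.
Circle about each station: (x + 147.7)² + (y + 142.7)² = 154.53²; (x + 40.7)² + (y − 51.2)² = 71.64²; (x − 25.2)² + (y + 49.9)² = 128.38².
Subtracting the COR equation from the OCWA and BGU equations removes the quadratic terms:
214.0 x + 387.8 y = -19153.42
345.8 x + 185.6 y = -31655.43
Solving the 2×2 system: x ≈ -92.4, y ≈ 1.6 km.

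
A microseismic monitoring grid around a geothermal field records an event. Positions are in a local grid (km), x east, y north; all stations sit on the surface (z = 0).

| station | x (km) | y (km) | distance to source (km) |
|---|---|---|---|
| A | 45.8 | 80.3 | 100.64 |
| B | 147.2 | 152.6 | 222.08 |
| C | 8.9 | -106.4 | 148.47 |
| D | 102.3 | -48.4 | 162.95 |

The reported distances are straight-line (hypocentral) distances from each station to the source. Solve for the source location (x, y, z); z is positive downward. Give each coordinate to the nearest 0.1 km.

x ≈ -36.1 km, y ≈ 31.4 km, depth ≈ 32.1 km

Each station gives a sphere (x−x_i)² + (y−y_i)² + z² = d_i² (stations at z=0).
Subtracting the A sphere from B and C: z² cancels, leaving linear equations in x and y:
202.8 x + 144.6 y = -2782.25
-73.8 x − 373.4 y = -9060.49
Solving: x ≈ -36.109, y ≈ 31.402 km (keep extra digits for the depth step; rounded: -36.1, 31.4).
Then from the A sphere: z² = 100.64² − (x − 45.8)² − (y − 80.3)² with x = -36.109, y = 31.402, so z ≈ 32.067 ≈ 32.1 km.
Check against D (with the unrounded solution): distance 162.95 ≈ 162.95 km. ✓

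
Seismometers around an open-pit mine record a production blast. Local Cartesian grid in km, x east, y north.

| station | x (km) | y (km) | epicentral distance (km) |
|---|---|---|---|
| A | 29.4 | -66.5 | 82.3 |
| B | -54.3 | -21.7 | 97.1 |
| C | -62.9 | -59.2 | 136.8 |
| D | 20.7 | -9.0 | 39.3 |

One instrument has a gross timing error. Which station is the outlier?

Solve using three stations at a time. Using A, C, D (subtract circle equations pairwise → linear system) gives (x, y) ≈ (53.9, 12.1).
Distances from that point to each station vs reported:
  A: calculated 82.3 vs reported 82.3 → residual 0.0 km
  B: calculated 113.3 vs reported 97.1 → residual 16.2 km
  C: calculated 136.8 vs reported 136.8 → residual 0.0 km
  D: calculated 39.3 vs reported 39.3 → residual 0.0 km
A, C, D are mutually consistent (residuals ≈ 0); B is off by 16.2 km.

B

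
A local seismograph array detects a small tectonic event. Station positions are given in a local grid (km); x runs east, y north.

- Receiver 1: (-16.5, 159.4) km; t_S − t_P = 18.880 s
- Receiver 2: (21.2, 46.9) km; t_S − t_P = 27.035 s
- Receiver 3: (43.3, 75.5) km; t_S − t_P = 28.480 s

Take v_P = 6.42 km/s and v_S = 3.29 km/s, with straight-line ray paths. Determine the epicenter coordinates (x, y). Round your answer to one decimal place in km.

x ≈ -140.7 km, y ≈ 131.0 km

Distance from S−P lag: d = Δt · v_P v_S / (v_P − v_S) = Δt · (6.42·3.29)/(6.42−3.29) ≈ 6.7482·Δt.
So d_Receiver 1 = 127.41, d_Receiver 2 = 182.44, d_Receiver 3 = 192.19 km.
Circle about each station: (x + 16.5)² + (y − 159.4)² = 127.41²; (x − 21.2)² + (y − 46.9)² = 182.44²; (x − 43.3)² + (y − 75.5)² = 192.19².
Subtracting the Receiver 1 equation from the Receiver 2 and Receiver 3 equations removes the quadratic terms:
75.4 x − 225.0 y = -40082.61
119.6 x − 167.8 y = -38809.16
Solving the 2×2 system: x ≈ -140.7, y ≈ 131.0 km.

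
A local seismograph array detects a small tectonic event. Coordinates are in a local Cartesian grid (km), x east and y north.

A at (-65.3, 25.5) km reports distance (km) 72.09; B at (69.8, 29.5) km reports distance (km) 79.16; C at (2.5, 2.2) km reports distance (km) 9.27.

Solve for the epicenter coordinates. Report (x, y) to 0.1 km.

Circle about each station: (x + 65.3)² + (y − 25.5)² = 72.09²; (x − 69.8)² + (y − 29.5)² = 79.16²; (x − 2.5)² + (y − 2.2)² = 9.27².
Subtracting the A equation from the B and C equations removes the quadratic terms:
270.2 x + 8.0 y = -241.39
135.6 x − 46.6 y = 207.79
Solving the 2×2 system: x ≈ -0.7, y ≈ -6.5 km.

-0.7 km east, -6.5 km north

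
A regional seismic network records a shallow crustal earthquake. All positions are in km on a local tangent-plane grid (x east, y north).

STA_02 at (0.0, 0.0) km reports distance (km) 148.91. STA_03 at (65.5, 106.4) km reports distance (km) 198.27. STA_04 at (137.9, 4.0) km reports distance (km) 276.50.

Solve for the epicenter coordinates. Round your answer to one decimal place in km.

Circle about each station: x² + y² = 148.91²; (x − 65.5)² + (y − 106.4)² = 198.27²; (x − 137.9)² + (y − 4.0)² = 276.50².
Subtracting the STA_02 equation from the STA_03 and STA_04 equations removes the quadratic terms:
131.0 x + 212.8 y = -1525.59
275.8 x + 8.0 y = -35245.65
Solving the 2×2 system: x ≈ -129.9, y ≈ 72.8 km.

(-129.9, 72.8)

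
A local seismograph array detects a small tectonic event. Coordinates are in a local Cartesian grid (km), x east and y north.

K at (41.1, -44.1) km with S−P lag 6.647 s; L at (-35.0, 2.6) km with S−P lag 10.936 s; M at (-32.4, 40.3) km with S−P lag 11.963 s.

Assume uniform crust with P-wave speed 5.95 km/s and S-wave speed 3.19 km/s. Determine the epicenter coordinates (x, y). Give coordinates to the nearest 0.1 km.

(40.2, 1.6)

Distance from S−P lag: d = Δt · v_P v_S / (v_P − v_S) = Δt · (5.95·3.19)/(5.95−3.19) ≈ 6.8770·Δt.
So d_K = 45.71, d_L = 75.21, d_M = 82.27 km.
Circle about each station: (x − 41.1)² + (y + 44.1)² = 45.71²; (x + 35.0)² + (y − 2.6)² = 75.21²; (x + 32.4)² + (y − 40.3)² = 82.27².
Subtracting the K equation from the L and M equations removes the quadratic terms:
-152.2 x + 93.4 y = -5969.40
-147.0 x + 168.8 y = -5639.12
Solving the 2×2 system: x ≈ 40.2, y ≈ 1.6 km.
Check against K (with the unrounded x, y): √((x − 41.1)²+(y + 44.1)²) = 45.72 ≈ 45.71 km. ✓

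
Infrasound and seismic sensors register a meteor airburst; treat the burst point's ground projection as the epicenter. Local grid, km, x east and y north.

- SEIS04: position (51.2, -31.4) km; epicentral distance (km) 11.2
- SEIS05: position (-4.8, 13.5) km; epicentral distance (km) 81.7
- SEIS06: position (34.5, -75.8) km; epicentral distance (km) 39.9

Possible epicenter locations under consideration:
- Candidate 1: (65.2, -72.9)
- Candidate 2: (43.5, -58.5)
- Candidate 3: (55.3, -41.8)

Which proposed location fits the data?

For each candidate, compare |candidate − station| to the reported distance:
Candidate 1: residuals SEIS04 32.6, SEIS05 29.5, SEIS06 9.1 → max 32.6 km
Candidate 2: residuals SEIS04 17.0, SEIS05 5.0, SEIS06 20.4 → max 20.4 km
Candidate 3: residuals SEIS04 0.0, SEIS05 0.0, SEIS06 0.0 → max 0.0 km
Only Candidate 3 has all residuals ≈ 0.

Candidate 3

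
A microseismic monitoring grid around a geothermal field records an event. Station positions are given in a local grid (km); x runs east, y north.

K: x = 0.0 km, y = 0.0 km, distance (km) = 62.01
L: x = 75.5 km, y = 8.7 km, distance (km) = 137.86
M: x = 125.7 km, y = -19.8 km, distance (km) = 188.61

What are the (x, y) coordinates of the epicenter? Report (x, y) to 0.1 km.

Circle about each station: x² + y² = 62.01²; (x − 75.5)² + (y − 8.7)² = 137.86²; (x − 125.7)² + (y + 19.8)² = 188.61².
Subtracting pairs of circle equations eliminates x²+y² and gives linear equations (the radical axes):
151.0 x + 17.4 y = -9384.20
251.4 x − 39.6 y = -15535.96
Solving the 2×2 system: x ≈ -62.0, y ≈ -1.3 km.

-62.0 km east, -1.3 km north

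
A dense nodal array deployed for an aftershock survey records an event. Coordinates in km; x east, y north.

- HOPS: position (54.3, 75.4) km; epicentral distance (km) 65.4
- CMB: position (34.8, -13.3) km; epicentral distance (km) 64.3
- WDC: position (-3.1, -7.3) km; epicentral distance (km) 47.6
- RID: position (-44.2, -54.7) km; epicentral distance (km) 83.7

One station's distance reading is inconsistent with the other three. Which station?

Solve using three stations at a time. Using HOPS, CMB, WDC (subtract circle equations pairwise → linear system) gives (x, y) ≈ (-0.8, 40.2).
Distances from that point to each station vs reported:
  HOPS: calculated 65.4 vs reported 65.4 → residual 0.0 km
  CMB: calculated 64.3 vs reported 64.3 → residual 0.0 km
  WDC: calculated 47.6 vs reported 47.6 → residual 0.0 km
  RID: calculated 104.4 vs reported 83.7 → residual 20.7 km
HOPS, CMB, WDC are mutually consistent (residuals ≈ 0); RID is off by 20.7 km.

RID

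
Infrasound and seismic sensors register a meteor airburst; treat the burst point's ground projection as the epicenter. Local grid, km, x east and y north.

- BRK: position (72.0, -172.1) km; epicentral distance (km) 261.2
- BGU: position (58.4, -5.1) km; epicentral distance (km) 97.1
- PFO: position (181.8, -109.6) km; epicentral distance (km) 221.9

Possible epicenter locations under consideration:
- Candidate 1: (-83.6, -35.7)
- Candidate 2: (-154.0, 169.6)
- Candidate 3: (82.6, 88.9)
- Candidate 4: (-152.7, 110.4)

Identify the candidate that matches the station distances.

Candidate 3

For each candidate, compare |candidate − station| to the reported distance:
Candidate 1: residuals BRK 54.3, BGU 48.2, PFO 53.6 → max 54.3 km
Candidate 2: residuals BRK 148.5, BGU 177.9, PFO 214.8 → max 214.8 km
Candidate 3: residuals BRK 0.0, BGU 0.0, PFO 0.0 → max 0.0 km
Candidate 4: residuals BRK 99.8, BGU 143.5, PFO 178.5 → max 178.5 km
Only Candidate 3 has all residuals ≈ 0.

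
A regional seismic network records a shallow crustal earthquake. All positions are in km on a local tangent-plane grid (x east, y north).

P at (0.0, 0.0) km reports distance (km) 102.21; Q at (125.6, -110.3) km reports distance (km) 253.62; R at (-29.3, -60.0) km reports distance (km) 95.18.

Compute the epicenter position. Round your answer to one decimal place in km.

(-102.2, 1.2)

Circle about each station: x² + y² = 102.21²; (x − 125.6)² + (y + 110.3)² = 253.62²; (x + 29.3)² + (y + 60.0)² = 95.18².
Subtracting the P equation from the Q and R equations removes the quadratic terms:
251.2 x − 220.6 y = -25934.77
-58.6 x − 120.0 y = 5846.14
Solving the 2×2 system: x ≈ -102.2, y ≈ 1.2 km.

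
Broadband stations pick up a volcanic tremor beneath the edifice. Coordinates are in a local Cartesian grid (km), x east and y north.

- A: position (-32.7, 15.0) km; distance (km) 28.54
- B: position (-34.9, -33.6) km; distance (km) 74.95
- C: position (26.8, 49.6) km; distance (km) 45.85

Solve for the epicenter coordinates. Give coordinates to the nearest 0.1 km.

x ≈ -17.9 km, y ≈ 39.4 km

Circle about each station: (x + 32.7)² + (y − 15.0)² = 28.54²; (x + 34.9)² + (y + 33.6)² = 74.95²; (x − 26.8)² + (y − 49.6)² = 45.85².
Subtracting pairs of circle equations eliminates x²+y² and gives linear equations (the radical axes):
-4.4 x − 97.2 y = -3750.29
119.0 x + 69.2 y = 596.42
Solving the 2×2 system: x ≈ -17.9, y ≈ 39.4 km.
Check against A (with the unrounded x, y): √((x + 32.7)²+(y − 15.0)²) = 28.53 ≈ 28.54 km. ✓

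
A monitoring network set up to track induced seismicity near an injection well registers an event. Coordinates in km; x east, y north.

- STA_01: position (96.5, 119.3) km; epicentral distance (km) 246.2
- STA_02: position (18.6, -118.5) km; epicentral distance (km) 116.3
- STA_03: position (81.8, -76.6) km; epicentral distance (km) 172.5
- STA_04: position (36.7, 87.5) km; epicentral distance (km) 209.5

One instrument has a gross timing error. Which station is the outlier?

STA_01

Solve using three stations at a time. Using STA_02, STA_03, STA_04 (subtract circle equations pairwise → linear system) gives (x, y) ≈ (-90.6, -78.8).
Distances from that point to each station vs reported:
  STA_01: calculated 272.5 vs reported 246.2 → residual 26.3 km
  STA_02: calculated 116.2 vs reported 116.3 → residual 0.1 km
  STA_03: calculated 172.4 vs reported 172.5 → residual 0.1 km
  STA_04: calculated 209.5 vs reported 209.5 → residual 0.0 km
STA_02, STA_03, STA_04 are mutually consistent (residuals ≈ 0); STA_01 is off by 26.3 km.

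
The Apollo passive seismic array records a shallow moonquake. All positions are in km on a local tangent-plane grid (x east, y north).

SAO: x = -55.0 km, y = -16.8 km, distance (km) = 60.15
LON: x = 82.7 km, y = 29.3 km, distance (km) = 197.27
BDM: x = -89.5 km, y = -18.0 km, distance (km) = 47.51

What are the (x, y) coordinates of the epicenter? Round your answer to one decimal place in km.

x ≈ -90.3 km, y ≈ -65.5 km

Circle about each station: (x + 55.0)² + (y + 16.8)² = 60.15²; (x − 82.7)² + (y − 29.3)² = 197.27²; (x + 89.5)² + (y + 18.0)² = 47.51².
Subtracting the SAO equation from the LON and BDM equations removes the quadratic terms:
275.4 x + 92.2 y = -30906.89
-69.0 x − 2.4 y = 6387.83
Solving the 2×2 system: x ≈ -90.3, y ≈ -65.5 km.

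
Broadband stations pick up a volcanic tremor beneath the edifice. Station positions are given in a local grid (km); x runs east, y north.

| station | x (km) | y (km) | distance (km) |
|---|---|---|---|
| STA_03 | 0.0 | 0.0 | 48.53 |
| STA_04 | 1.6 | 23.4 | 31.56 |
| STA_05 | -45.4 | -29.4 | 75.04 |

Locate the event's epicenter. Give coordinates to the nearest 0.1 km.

Circle about each station: x² + y² = 48.53²; (x − 1.6)² + (y − 23.4)² = 31.56²; (x + 45.4)² + (y + 29.4)² = 75.04².
Subtracting pairs of circle equations eliminates x²+y² and gives linear equations (the radical axes):
3.2 x + 46.8 y = 1909.25
-90.8 x − 58.8 y = -350.32
Solving the 2×2 system: x ≈ -23.6, y ≈ 42.4 km.

-23.6 km east, 42.4 km north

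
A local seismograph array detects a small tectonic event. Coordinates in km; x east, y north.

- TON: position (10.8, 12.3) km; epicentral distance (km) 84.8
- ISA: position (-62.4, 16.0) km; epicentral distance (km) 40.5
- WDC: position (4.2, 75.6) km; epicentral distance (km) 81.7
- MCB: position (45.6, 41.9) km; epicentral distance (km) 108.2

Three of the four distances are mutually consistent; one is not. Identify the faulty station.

WDC

Solve using three stations at a time. Using TON, ISA, MCB (subtract circle equations pairwise → linear system) gives (x, y) ≈ (-61.6, 56.4).
Distances from that point to each station vs reported:
  TON: calculated 84.7 vs reported 84.8 → residual 0.1 km
  ISA: calculated 40.4 vs reported 40.5 → residual 0.1 km
  WDC: calculated 68.5 vs reported 81.7 → residual 13.2 km
  MCB: calculated 108.2 vs reported 108.2 → residual 0.0 km
TON, ISA, MCB are mutually consistent (residuals ≈ 0); WDC is off by 13.2 km.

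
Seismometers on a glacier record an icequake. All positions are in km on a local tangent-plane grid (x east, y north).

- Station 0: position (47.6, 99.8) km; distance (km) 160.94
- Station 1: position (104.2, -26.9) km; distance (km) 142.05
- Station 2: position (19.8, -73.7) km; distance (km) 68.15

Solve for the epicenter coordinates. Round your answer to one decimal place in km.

Circle about each station: (x − 47.6)² + (y − 99.8)² = 160.94²; (x − 104.2)² + (y + 26.9)² = 142.05²; (x − 19.8)² + (y + 73.7)² = 68.15².
Subtracting the Station 0 equation from the Station 1 and Station 2 equations removes the quadratic terms:
113.2 x − 253.4 y = 5078.93
-55.6 x − 347.0 y = 14855.19
Solving the 2×2 system: x ≈ -37.5, y ≈ -36.8 km.

(-37.5, -36.8)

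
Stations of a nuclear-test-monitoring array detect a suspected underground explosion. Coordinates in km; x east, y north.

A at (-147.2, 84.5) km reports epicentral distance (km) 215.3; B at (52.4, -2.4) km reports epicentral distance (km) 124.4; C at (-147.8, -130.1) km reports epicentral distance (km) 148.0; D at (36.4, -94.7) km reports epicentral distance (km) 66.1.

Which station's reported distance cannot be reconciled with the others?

Solve using three stations at a time. Using A, B, D (subtract circle equations pairwise → linear system) gives (x, y) ≈ (-29.7, -95.9).
Distances from that point to each station vs reported:
  A: calculated 215.3 vs reported 215.3 → residual 0.0 km
  B: calculated 124.4 vs reported 124.4 → residual 0.0 km
  C: calculated 123.0 vs reported 148.0 → residual 25.0 km
  D: calculated 66.1 vs reported 66.1 → residual 0.0 km
A, B, D are mutually consistent (residuals ≈ 0); C is off by 25.0 km.

C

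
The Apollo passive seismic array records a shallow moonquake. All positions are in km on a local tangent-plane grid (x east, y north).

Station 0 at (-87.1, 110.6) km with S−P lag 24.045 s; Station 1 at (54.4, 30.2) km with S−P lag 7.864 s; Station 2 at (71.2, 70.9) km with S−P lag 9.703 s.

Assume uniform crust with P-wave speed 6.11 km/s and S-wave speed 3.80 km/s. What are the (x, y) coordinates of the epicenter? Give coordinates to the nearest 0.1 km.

x ≈ 120.4 km, y ≈ -13.3 km

Distance from S−P lag: d = Δt · v_P v_S / (v_P − v_S) = Δt · (6.11·3.80)/(6.11−3.80) ≈ 10.0511·Δt.
So d_Station 0 = 241.68, d_Station 1 = 79.04, d_Station 2 = 97.53 km.
Circle about each station: (x + 87.1)² + (y − 110.6)² = 241.68²; (x − 54.4)² + (y − 30.2)² = 79.04²; (x − 71.2)² + (y − 70.9)² = 97.53².
Subtracting the Station 0 equation from the Station 1 and Station 2 equations removes the quadratic terms:
283.0 x − 160.8 y = 36214.53
316.6 x − 79.4 y = 39174.60
Solving the 2×2 system: x ≈ 120.4, y ≈ -13.3 km.
Check against Station 0 (with the unrounded x, y): √((x + 87.1)²+(y − 110.6)²) = 241.69 ≈ 241.68 km. ✓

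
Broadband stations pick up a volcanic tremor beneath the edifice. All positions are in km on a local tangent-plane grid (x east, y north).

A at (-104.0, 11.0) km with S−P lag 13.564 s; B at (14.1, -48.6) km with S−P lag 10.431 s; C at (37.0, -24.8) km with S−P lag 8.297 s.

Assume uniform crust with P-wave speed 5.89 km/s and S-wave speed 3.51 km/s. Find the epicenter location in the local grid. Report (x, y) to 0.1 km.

Distance from S−P lag: d = Δt · v_P v_S / (v_P − v_S) = Δt · (5.89·3.51)/(5.89−3.51) ≈ 8.6865·Δt.
So d_A = 117.82, d_B = 90.61, d_C = 72.07 km.
Circle about each station: (x + 104.0)² + (y − 11.0)² = 117.82²; (x − 14.1)² + (y + 48.6)² = 90.61²; (x − 37.0)² + (y + 24.8)² = 72.07².
Subtracting pairs of circle equations eliminates x²+y² and gives linear equations (the radical axes):
236.2 x − 119.2 y = -2704.85
282.0 x − 71.6 y = -265.49
Solving the 2×2 system: x ≈ 9.7, y ≈ 41.9 km.
Check against A (with the unrounded x, y): √((x + 104.0)²+(y − 11.0)²) = 117.83 ≈ 117.82 km. ✓

9.7 km east, 41.9 km north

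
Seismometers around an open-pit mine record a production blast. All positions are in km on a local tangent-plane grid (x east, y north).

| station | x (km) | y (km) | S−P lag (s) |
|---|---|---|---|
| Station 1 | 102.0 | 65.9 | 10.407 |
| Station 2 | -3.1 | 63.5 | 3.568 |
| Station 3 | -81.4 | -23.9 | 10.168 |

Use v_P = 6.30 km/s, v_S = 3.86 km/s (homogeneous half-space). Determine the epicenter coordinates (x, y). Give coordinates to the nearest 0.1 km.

Distance from S−P lag: d = Δt · v_P v_S / (v_P − v_S) = Δt · (6.30·3.86)/(6.30−3.86) ≈ 9.9664·Δt.
So d_Station 1 = 103.72, d_Station 2 = 35.56, d_Station 3 = 101.34 km.
Circle about each station: (x − 102.0)² + (y − 65.9)² = 103.72²; (x + 3.1)² + (y − 63.5)² = 35.56²; (x + 81.4)² + (y + 23.9)² = 101.34².
Subtracting pairs of circle equations eliminates x²+y² and gives linear equations (the radical axes):
-210.2 x − 4.8 y = -1211.63
-366.8 x − 179.6 y = -7061.60
Solving the 2×2 system: x ≈ 5.1, y ≈ 28.9 km.

x ≈ 5.1 km, y ≈ 28.9 km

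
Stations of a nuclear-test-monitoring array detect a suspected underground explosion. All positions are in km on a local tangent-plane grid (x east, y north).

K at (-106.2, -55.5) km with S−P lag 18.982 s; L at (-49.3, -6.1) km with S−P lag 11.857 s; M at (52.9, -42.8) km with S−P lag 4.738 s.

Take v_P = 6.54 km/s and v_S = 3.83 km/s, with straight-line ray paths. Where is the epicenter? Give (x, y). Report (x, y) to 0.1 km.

x ≈ 60.1 km, y ≈ 0.4 km

Distance from S−P lag: d = Δt · v_P v_S / (v_P − v_S) = Δt · (6.54·3.83)/(6.54−3.83) ≈ 9.2429·Δt.
So d_K = 175.45, d_L = 109.59, d_M = 43.79 km.
Circle about each station: (x + 106.2)² + (y + 55.5)² = 175.45²; (x + 49.3)² + (y + 6.1)² = 109.59²; (x − 52.9)² + (y + 42.8)² = 43.79².
Subtracting the K equation from the L and M equations removes the quadratic terms:
113.8 x + 98.8 y = 6881.74
318.2 x + 25.4 y = 19136.70
Solving the 2×2 system: x ≈ 60.1, y ≈ 0.4 km.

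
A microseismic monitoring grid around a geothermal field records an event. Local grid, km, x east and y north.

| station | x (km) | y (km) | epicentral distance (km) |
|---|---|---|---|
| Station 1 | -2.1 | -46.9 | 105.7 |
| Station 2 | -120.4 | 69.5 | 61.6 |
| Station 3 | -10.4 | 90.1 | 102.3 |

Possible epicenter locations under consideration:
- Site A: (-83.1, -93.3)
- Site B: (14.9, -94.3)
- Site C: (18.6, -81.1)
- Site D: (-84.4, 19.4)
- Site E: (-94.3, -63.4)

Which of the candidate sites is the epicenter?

For each candidate, compare |candidate − station| to the reported distance:
Site A: residuals Station 1 12.4, Station 2 105.4, Station 3 95.0 → max 105.4 km
Site B: residuals Station 1 55.3, Station 2 150.9, Station 3 83.8 → max 150.9 km
Site C: residuals Station 1 65.7, Station 2 143.3, Station 3 71.3 → max 143.3 km
Site D: residuals Station 1 0.0, Station 2 0.1, Station 3 0.0 → max 0.1 km
Site E: residuals Station 1 12.0, Station 2 73.8, Station 3 72.6 → max 73.8 km
Only Site D has all residuals ≈ 0.

Site D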